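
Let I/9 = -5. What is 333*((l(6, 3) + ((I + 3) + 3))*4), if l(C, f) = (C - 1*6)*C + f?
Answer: -47952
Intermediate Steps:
l(C, f) = f + C*(-6 + C) (l(C, f) = (C - 6)*C + f = (-6 + C)*C + f = C*(-6 + C) + f = f + C*(-6 + C))
I = -45 (I = 9*(-5) = -45)
333*((l(6, 3) + ((I + 3) + 3))*4) = 333*(((3 + 6² - 6*6) + ((-45 + 3) + 3))*4) = 333*(((3 + 36 - 36) + (-42 + 3))*4) = 333*((3 - 39)*4) = 333*(-36*4) = 333*(-144) = -47952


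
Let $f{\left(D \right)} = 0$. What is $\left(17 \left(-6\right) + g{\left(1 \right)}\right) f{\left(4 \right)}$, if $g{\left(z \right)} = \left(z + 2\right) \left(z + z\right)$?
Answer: $0$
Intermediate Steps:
$g{\left(z \right)} = 2 z \left(2 + z\right)$ ($g{\left(z \right)} = \left(2 + z\right) 2 z = 2 z \left(2 + z\right)$)
$\left(17 \left(-6\right) + g{\left(1 \right)}\right) f{\left(4 \right)} = \left(17 \left(-6\right) + 2 \cdot 1 \left(2 + 1\right)\right) 0 = \left(-102 + 2 \cdot 1 \cdot 3\right) 0 = \left(-102 + 6\right) 0 = \left(-96\right) 0 = 0$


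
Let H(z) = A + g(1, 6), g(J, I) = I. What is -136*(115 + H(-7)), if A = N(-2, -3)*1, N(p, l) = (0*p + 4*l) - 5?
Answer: -14144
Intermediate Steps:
N(p, l) = -5 + 4*l (N(p, l) = (0 + 4*l) - 5 = 4*l - 5 = -5 + 4*l)
A = -17 (A = (-5 + 4*(-3))*1 = (-5 - 12)*1 = -17*1 = -17)
H(z) = -11 (H(z) = -17 + 6 = -11)
-136*(115 + H(-7)) = -136*(115 - 11) = -136*104 = -14144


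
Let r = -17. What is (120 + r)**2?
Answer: 10609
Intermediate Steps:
(120 + r)**2 = (120 - 17)**2 = 103**2 = 10609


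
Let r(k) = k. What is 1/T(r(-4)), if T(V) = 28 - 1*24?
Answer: ¼ ≈ 0.25000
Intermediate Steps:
T(V) = 4 (T(V) = 28 - 24 = 4)
1/T(r(-4)) = 1/4 = ¼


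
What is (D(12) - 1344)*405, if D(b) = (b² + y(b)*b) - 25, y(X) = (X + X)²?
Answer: 2303235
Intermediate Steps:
y(X) = 4*X² (y(X) = (2*X)² = 4*X²)
D(b) = -25 + b² + 4*b³ (D(b) = (b² + (4*b²)*b) - 25 = (b² + 4*b³) - 25 = -25 + b² + 4*b³)
(D(12) - 1344)*405 = ((-25 + 12² + 4*12³) - 1344)*405 = ((-25 + 144 + 4*1728) - 1344)*405 = ((-25 + 144 + 6912) - 1344)*405 = (7031 - 1344)*405 = 5687*405 = 2303235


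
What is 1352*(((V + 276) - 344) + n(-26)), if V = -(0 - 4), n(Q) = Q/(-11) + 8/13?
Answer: -907504/11 ≈ -82500.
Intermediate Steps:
n(Q) = 8/13 - Q/11 (n(Q) = Q*(-1/11) + 8*(1/13) = -Q/11 + 8/13 = 8/13 - Q/11)
V = 4 (V = -1*(-4) = 4)
1352*(((V + 276) - 344) + n(-26)) = 1352*(((4 + 276) - 344) + (8/13 - 1/11*(-26))) = 1352*((280 - 344) + (8/13 + 26/11)) = 1352*(-64 + 426/143) = 1352*(-8726/143) = -907504/11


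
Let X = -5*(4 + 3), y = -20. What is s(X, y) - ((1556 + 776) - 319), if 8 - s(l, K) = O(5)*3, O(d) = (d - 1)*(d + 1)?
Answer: -2077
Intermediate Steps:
O(d) = (1 + d)*(-1 + d) (O(d) = (-1 + d)*(1 + d) = (1 + d)*(-1 + d))
X = -35 (X = -5*7 = -35)
s(l, K) = -64 (s(l, K) = 8 - (-1 + 5²)*3 = 8 - (-1 + 25)*3 = 8 - 24*3 = 8 - 1*72 = 8 - 72 = -64)
s(X, y) - ((1556 + 776) - 319) = -64 - ((1556 + 776) - 319) = -64 - (2332 - 319) = -64 - 1*2013 = -64 - 2013 = -2077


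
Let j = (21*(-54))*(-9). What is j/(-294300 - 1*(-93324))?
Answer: -1701/33496 ≈ -0.050782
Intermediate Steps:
j = 10206 (j = -1134*(-9) = 10206)
j/(-294300 - 1*(-93324)) = 10206/(-294300 - 1*(-93324)) = 10206/(-294300 + 93324) = 10206/(-200976) = 10206*(-1/200976) = -1701/33496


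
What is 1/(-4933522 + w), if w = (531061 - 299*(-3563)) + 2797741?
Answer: -1/539383 ≈ -1.8540e-6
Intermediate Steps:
w = 4394139 (w = (531061 + 1065337) + 2797741 = 1596398 + 2797741 = 4394139)
1/(-4933522 + w) = 1/(-4933522 + 4394139) = 1/(-539383) = -1/539383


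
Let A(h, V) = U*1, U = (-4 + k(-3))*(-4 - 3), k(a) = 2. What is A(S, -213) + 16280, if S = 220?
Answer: 16294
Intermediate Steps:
U = 14 (U = (-4 + 2)*(-4 - 3) = -2*(-7) = 14)
A(h, V) = 14 (A(h, V) = 14*1 = 14)
A(S, -213) + 16280 = 14 + 16280 = 16294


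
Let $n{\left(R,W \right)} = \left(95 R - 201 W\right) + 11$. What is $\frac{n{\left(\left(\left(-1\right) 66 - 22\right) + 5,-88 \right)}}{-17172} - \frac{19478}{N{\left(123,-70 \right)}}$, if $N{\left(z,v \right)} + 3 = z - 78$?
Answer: $- \frac{27907367}{60102} \approx -464.33$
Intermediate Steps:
$N{\left(z,v \right)} = -81 + z$ ($N{\left(z,v \right)} = -3 + \left(z - 78\right) = -3 + \left(-78 + z\right) = -81 + z$)
$n{\left(R,W \right)} = 11 - 201 W + 95 R$ ($n{\left(R,W \right)} = \left(- 201 W + 95 R\right) + 11 = 11 - 201 W + 95 R$)
$\frac{n{\left(\left(\left(-1\right) 66 - 22\right) + 5,-88 \right)}}{-17172} - \frac{19478}{N{\left(123,-70 \right)}} = \frac{11 - -17688 + 95 \left(\left(\left(-1\right) 66 - 22\right) + 5\right)}{-17172} - \frac{19478}{-81 + 123} = \left(11 + 17688 + 95 \left(\left(-66 - 22\right) + 5\right)\right) \left(- \frac{1}{17172}\right) - \frac{19478}{42} = \left(11 + 17688 + 95 \left(-88 + 5\right)\right) \left(- \frac{1}{17172}\right) - \frac{9739}{21} = \left(11 + 17688 + 95 \left(-83\right)\right) \left(- \frac{1}{17172}\right) - \frac{9739}{21} = \left(11 + 17688 - 7885\right) \left(- \frac{1}{17172}\right) - \frac{9739}{21} = 9814 \left(- \frac{1}{17172}\right) - \frac{9739}{21} = - \frac{4907}{8586} - \frac{9739}{21} = - \frac{27907367}{60102}$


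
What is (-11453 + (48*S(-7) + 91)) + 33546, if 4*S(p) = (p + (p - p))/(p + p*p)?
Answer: 22182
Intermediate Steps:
S(p) = p/(4*(p + p²)) (S(p) = ((p + (p - p))/(p + p*p))/4 = ((p + 0)/(p + p²))/4 = (p/(p + p²))/4 = p/(4*(p + p²)))
(-11453 + (48*S(-7) + 91)) + 33546 = (-11453 + (48*(1/(4*(1 - 7))) + 91)) + 33546 = (-11453 + (48*((¼)/(-6)) + 91)) + 33546 = (-11453 + (48*((¼)*(-⅙)) + 91)) + 33546 = (-11453 + (48*(-1/24) + 91)) + 33546 = (-11453 + (-2 + 91)) + 33546 = (-11453 + 89) + 33546 = -11364 + 33546 = 22182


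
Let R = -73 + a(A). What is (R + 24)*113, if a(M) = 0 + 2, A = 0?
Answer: -5311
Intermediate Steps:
a(M) = 2
R = -71 (R = -73 + 2 = -71)
(R + 24)*113 = (-71 + 24)*113 = -47*113 = -5311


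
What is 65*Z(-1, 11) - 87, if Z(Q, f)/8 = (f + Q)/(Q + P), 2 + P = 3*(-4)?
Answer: -1301/3 ≈ -433.67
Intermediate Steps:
P = -14 (P = -2 + 3*(-4) = -2 - 12 = -14)
Z(Q, f) = 8*(Q + f)/(-14 + Q) (Z(Q, f) = 8*((f + Q)/(Q - 14)) = 8*((Q + f)/(-14 + Q)) = 8*(Q + f)/(-14 + Q))
65*Z(-1, 11) - 87 = 65*(8*(-1 + 11)/(-14 - 1)) - 87 = 65*(8*10/(-15)) - 87 = 65*(8*(-1/15)*10) - 87 = 65*(-16/3) - 87 = -1040/3 - 87 = -1301/3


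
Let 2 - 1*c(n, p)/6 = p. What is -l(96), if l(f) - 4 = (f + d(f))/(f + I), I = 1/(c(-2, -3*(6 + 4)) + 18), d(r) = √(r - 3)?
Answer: -100804/20161 - 210*√93/20161 ≈ -5.1004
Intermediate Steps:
d(r) = √(-3 + r)
c(n, p) = 12 - 6*p
I = 1/210 (I = 1/((12 - (-18)*(6 + 4)) + 18) = 1/((12 - (-18)*10) + 18) = 1/((12 - 6*(-30)) + 18) = 1/((12 + 180) + 18) = 1/(192 + 18) = 1/210 ≈ 0.0047619)
l(f) = 4 + (f + √(-3 + f))/(1/210 + f) (l(f) = 4 + (f + √(-3 + f))/(f + 1/210) = 4 + (f + √(-3 + f))/(1/210 + f))
-l(96) = -2*(2 + 105*√(-3 + 96) + 525*96)/(1 + 210*96) = -2*(2 + 105*√93 + 50400)/(1 + 20160) = -2*(50402 + 105*√93)/20161 = -(100804/20161 + 210*√93/20161) = -100804/20161 - 210*√93/20161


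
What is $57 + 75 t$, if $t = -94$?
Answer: $-6993$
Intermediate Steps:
$57 + 75 t = 57 + 75 \left(-94\right) = 57 - 7050 = -6993$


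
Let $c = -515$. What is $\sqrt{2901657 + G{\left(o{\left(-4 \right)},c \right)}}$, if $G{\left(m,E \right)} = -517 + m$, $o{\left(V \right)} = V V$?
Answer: $2 \sqrt{725289} \approx 1703.3$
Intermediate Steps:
$o{\left(V \right)} = V^{2}$
$\sqrt{2901657 + G{\left(o{\left(-4 \right)},c \right)}} = \sqrt{2901657 - \left(517 - \left(-4\right)^{2}\right)} = \sqrt{2901657 + \left(-517 + 16\right)} = \sqrt{2901657 - 501} = \sqrt{2901156} = 2 \sqrt{725289}$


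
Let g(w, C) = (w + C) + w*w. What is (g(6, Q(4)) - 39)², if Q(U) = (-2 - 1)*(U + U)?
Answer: 441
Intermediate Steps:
Q(U) = -6*U
g(w, C) = C + w + w² (g(w, C) = (C + w) + w² = C + w + w²)
(g(6, Q(4)) - 39)² = ((-6*4 + 6 + 6²) - 39)² = ((-24 + 6 + 36) - 39)² = (18 - 39)² = (-21)² = 441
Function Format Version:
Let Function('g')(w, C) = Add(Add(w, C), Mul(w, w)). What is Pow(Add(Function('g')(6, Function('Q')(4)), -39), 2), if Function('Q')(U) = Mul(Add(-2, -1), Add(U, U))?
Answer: 441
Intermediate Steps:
Function('Q')(U) = Mul(-6, U) (Function('Q')(U) = Mul(-3, Mul(2, U)) = Mul(-6, U))
Function('g')(w, C) = Add(C, w, Pow(w, 2)) (Function('g')(w, C) = Add(Add(C, w), Pow(w, 2)) = Add(C, w, Pow(w, 2)))
Pow(Add(Function('g')(6, Function('Q')(4)), -39), 2) = Pow(Add(Add(Mul(-6, 4), 6, Pow(6, 2)), -39), 2) = Pow(Add(Add(-24, 6, 36), -39), 2) = Pow(Add(18, -39), 2) = Pow(-21, 2) = 441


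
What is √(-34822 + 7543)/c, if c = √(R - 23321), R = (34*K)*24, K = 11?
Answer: 3*√43479695/14345 ≈ 1.3790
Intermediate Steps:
R = 8976 (R = (34*11)*24 = 374*24 = 8976)
c = I*√14345 (c = √(8976 - 23321) = √(-14345) = I*√14345 ≈ 119.77*I)
√(-34822 + 7543)/c = √(-34822 + 7543)/((I*√14345)) = √(-27279)*(-I*√14345/14345) = (3*I*√3031)*(-I*√14345/14345) = 3*√43479695/14345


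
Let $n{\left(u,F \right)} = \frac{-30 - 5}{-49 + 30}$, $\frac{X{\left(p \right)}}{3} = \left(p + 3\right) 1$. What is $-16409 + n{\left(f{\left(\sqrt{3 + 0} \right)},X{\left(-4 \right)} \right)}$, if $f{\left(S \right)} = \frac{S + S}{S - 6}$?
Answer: $- \frac{311736}{19} \approx -16407.0$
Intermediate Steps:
$X{\left(p \right)} = 9 + 3 p$ ($X{\left(p \right)} = 3 \left(p + 3\right) 1 = 3 \left(3 + p\right) 1 = 3 \left(3 + p\right) = 9 + 3 p$)
$f{\left(S \right)} = \frac{2 S}{-6 + S}$
$n{\left(u,F \right)} = \frac{35}{19}$ ($n{\left(u,F \right)} = - \frac{35}{-19} = \left(-35\right) \left(- \frac{1}{19}\right) = \frac{35}{19}$)
$-16409 + n{\left(f{\left(\sqrt{3 + 0} \right)},X{\left(-4 \right)} \right)} = -16409 + \frac{35}{19} = - \frac{311736}{19}$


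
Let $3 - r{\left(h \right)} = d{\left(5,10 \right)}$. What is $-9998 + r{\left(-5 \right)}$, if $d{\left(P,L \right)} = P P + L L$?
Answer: $-10120$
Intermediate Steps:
$d{\left(P,L \right)} = L^{2} + P^{2}$ ($d{\left(P,L \right)} = P^{2} + L^{2} = L^{2} + P^{2}$)
$r{\left(h \right)} = -122$ ($r{\left(h \right)} = 3 - \left(10^{2} + 5^{2}\right) = 3 - \left(100 + 25\right) = 3 - 125 = -122$)
$-9998 + r{\left(-5 \right)} = -9998 - 122 = -10120$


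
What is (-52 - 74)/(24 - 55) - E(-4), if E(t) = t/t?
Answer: 95/31 ≈ 3.0645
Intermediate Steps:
E(t) = 1
(-52 - 74)/(24 - 55) - E(-4) = (-52 - 74)/(24 - 55) - 1*1 = -126/(-31) - 1 = -126*(-1/31) - 1 = 126/31 - 1 = 95/31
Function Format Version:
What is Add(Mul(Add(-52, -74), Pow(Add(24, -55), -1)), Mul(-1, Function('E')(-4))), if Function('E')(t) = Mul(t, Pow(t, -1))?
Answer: Rational(95, 31) ≈ 3.0645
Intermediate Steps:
Function('E')(t) = 1
Add(Mul(Add(-52, -74), Pow(Add(24, -55), -1)), Mul(-1, Function('E')(-4))) = Add(Mul(Add(-52, -74), Pow(Add(24, -55), -1)), Mul(-1, 1)) = Add(Mul(-126, Pow(-31, -1)), -1) = Add(Mul(-126, Rational(-1, 31)), -1) = Add(Rational(126, 31), -1) = Rational(95, 31)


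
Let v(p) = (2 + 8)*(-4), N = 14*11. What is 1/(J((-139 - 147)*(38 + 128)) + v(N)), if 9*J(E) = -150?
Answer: -3/170 ≈ -0.017647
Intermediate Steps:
J(E) = -50/3 (J(E) = (⅑)*(-150) = -50/3)
N = 154
v(p) = -40 (v(p) = 10*(-4) = -40)
1/(J((-139 - 147)*(38 + 128)) + v(N)) = 1/(-50/3 - 40) = 1/(-170/3) = -3/170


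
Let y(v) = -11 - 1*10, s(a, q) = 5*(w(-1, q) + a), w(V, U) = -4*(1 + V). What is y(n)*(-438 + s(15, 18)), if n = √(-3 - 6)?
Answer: 7623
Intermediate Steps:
w(V, U) = -4 - 4*V
s(a, q) = 5*a (s(a, q) = 5*((-4 - 4*(-1)) + a) = 5*((-4 + 4) + a) = 5*(0 + a) = 5*a)
n = 3*I (n = √(-9) = 3*I ≈ 3.0*I)
y(v) = -21 (y(v) = -11 - 10 = -21)
y(n)*(-438 + s(15, 18)) = -21*(-438 + 5*15) = -21*(-438 + 75) = -21*(-363) = 7623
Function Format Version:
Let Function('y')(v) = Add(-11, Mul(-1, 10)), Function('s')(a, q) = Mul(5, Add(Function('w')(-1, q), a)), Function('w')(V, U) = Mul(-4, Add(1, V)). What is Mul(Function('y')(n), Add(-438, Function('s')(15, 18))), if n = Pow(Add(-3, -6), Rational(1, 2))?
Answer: 7623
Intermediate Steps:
Function('w')(V, U) = Add(-4, Mul(-4, V))
Function('s')(a, q) = Mul(5, a) (Function('s')(a, q) = Mul(5, Add(Add(-4, Mul(-4, -1)), a)) = Mul(5, Add(Add(-4, 4), a)) = Mul(5, Add(0, a)) = Mul(5, a))
n = Mul(3, I) (n = Pow(-9, Rational(1, 2)) = Mul(3, I) ≈ Mul(3.0000, I))
Function('y')(v) = -21 (Function('y')(v) = Add(-11, -10) = -21)
Mul(Function('y')(n), Add(-438, Function('s')(15, 18))) = Mul(-21, Add(-438, Mul(5, 15))) = Mul(-21, Add(-438, 75)) = Mul(-21, -363) = 7623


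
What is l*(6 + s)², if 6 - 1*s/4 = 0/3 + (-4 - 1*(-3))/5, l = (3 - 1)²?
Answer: 94864/25 ≈ 3794.6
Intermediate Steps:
l = 4 (l = 2² = 4)
s = 124/5 (s = 24 - 4*(0/3 + (-4 - 1*(-3))/5) = 24 - 4*(0*(⅓) + (-4 + 3)*(⅕)) = 24 - 4*(0 - 1*⅕) = 24 - 4*(0 - ⅕) = 24 - 4*(-⅕) = 24 + ⅘ = 124/5 ≈ 24.800)
l*(6 + s)² = 4*(6 + 124/5)² = 4*(154/5)² = 4*(23716/25) = 94864/25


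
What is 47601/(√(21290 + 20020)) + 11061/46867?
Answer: 11061/46867 + 1763*√510/170 ≈ 234.44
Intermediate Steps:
47601/(√(21290 + 20020)) + 11061/46867 = 47601/(√41310) + 11061*(1/46867) = 47601/((9*√510)) + 11061/46867 = 47601*(√510/4590) + 11061/46867 = 1763*√510/170 + 11061/46867 = 11061/46867 + 1763*√510/170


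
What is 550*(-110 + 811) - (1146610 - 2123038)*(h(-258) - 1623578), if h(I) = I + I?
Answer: -1585810470682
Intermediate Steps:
h(I) = 2*I
550*(-110 + 811) - (1146610 - 2123038)*(h(-258) - 1623578) = 550*(-110 + 811) - (1146610 - 2123038)*(2*(-258) - 1623578) = 550*701 - (-976428)*(-516 - 1623578) = 385550 - (-976428)*(-1624094) = 385550 - 1*1585810856232 = 385550 - 1585810856232 = -1585810470682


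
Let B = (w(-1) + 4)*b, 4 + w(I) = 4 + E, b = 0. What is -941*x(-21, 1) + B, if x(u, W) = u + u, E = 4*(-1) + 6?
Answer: 39522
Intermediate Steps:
E = 2 (E = -4 + 6 = 2)
w(I) = 2 (w(I) = -4 + (4 + 2) = -4 + 6 = 2)
B = 0 (B = (2 + 4)*0 = 6*0 = 0)
x(u, W) = 2*u
-941*x(-21, 1) + B = -1882*(-21) + 0 = -941*(-42) + 0 = 39522 + 0 = 39522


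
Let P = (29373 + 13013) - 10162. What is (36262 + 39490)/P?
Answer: 9469/4028 ≈ 2.3508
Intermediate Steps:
P = 32224 (P = 42386 - 10162 = 32224)
(36262 + 39490)/P = (36262 + 39490)/32224 = 75752*(1/32224) = 9469/4028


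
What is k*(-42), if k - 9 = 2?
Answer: -462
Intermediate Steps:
k = 11 (k = 9 + 2 = 11)
k*(-42) = 11*(-42) = -462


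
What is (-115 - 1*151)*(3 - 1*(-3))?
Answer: -1596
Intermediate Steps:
(-115 - 1*151)*(3 - 1*(-3)) = (-115 - 151)*(3 + 3) = -266*6 = -1596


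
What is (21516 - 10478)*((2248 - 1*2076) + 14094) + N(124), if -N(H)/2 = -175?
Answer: 157468458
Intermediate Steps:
N(H) = 350 (N(H) = -2*(-175) = 350)
(21516 - 10478)*((2248 - 1*2076) + 14094) + N(124) = (21516 - 10478)*((2248 - 1*2076) + 14094) + 350 = 11038*((2248 - 2076) + 14094) + 350 = 11038*(172 + 14094) + 350 = 11038*14266 + 350 = 157468108 + 350 = 157468458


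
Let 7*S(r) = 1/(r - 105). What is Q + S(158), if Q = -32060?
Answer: -11894259/371 ≈ -32060.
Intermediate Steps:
S(r) = 1/(7*(-105 + r)) (S(r) = 1/(7*(r - 105)) = 1/(7*(-105 + r)))
Q + S(158) = -32060 + 1/(7*(-105 + 158)) = -32060 + (⅐)/53 = -32060 + (⅐)*(1/53) = -32060 + 1/371 = -11894259/371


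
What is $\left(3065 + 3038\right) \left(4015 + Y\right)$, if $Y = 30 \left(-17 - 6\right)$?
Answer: $20292475$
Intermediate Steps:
$Y = -690$ ($Y = 30 \left(-23\right) = -690$)
$\left(3065 + 3038\right) \left(4015 + Y\right) = \left(3065 + 3038\right) \left(4015 - 690\right) = 6103 \cdot 3325 = 20292475$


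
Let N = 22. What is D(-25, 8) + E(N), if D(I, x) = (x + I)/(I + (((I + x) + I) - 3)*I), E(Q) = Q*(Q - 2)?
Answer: 483983/1100 ≈ 439.98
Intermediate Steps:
E(Q) = Q*(-2 + Q)
D(I, x) = (I + x)/(I + I*(-3 + x + 2*I)) (D(I, x) = (I + x)/(I + ((x + 2*I) - 3)*I) = (I + x)/(I + (-3 + x + 2*I)*I) = (I + x)/(I + I*(-3 + x + 2*I)))
D(-25, 8) + E(N) = (-25 + 8)/((-25)*(-2 + 8 + 2*(-25))) + 22*(-2 + 22) = -1/25*(-17)/(-2 + 8 - 50) + 22*20 = -1/25*(-17)/(-44) + 440 = -1/25*(-1/44)*(-17) + 440 = -17/1100 + 440 = 483983/1100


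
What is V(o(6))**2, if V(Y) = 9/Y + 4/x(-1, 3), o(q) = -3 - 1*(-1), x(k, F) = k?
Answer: 289/4 ≈ 72.250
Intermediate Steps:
o(q) = -2 (o(q) = -3 + 1 = -2)
V(Y) = -4 + 9/Y (V(Y) = 9/Y + 4/(-1) = 9/Y + 4*(-1) = 9/Y - 4 = -4 + 9/Y)
V(o(6))**2 = (-4 + 9/(-2))**2 = (-4 + 9*(-1/2))**2 = (-4 - 9/2)**2 = (-17/2)**2 = 289/4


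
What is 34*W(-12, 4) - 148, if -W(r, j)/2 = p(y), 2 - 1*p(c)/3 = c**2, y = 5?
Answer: 4544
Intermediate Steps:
p(c) = 6 - 3*c**2
W(r, j) = 138 (W(r, j) = -2*(6 - 3*5**2) = -2*(6 - 3*25) = -2*(6 - 75) = -2*(-69) = 138)
34*W(-12, 4) - 148 = 34*138 - 148 = 4692 - 148 = 4544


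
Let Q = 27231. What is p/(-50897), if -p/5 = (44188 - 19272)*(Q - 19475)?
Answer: 138034640/7271 ≈ 18984.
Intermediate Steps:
p = -966242480 (p = -5*(44188 - 19272)*(27231 - 19475) = -124580*7756 = -5*193248496 = -966242480)
p/(-50897) = -966242480/(-50897) = -966242480*(-1/50897) = 138034640/7271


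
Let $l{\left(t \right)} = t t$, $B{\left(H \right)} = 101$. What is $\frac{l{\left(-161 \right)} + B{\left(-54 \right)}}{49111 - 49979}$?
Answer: $- \frac{13011}{434} \approx -29.979$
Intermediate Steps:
$l{\left(t \right)} = t^{2}$
$\frac{l{\left(-161 \right)} + B{\left(-54 \right)}}{49111 - 49979} = \frac{\left(-161\right)^{2} + 101}{49111 - 49979} = \frac{25921 + 101}{-868} = 26022 \left(- \frac{1}{868}\right) = - \frac{13011}{434}$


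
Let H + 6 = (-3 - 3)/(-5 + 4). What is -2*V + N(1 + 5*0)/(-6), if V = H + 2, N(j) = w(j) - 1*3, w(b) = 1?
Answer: -11/3 ≈ -3.6667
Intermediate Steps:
N(j) = -2 (N(j) = 1 - 1*3 = 1 - 3 = -2)
H = 0 (H = -6 + (-3 - 3)/(-5 + 4) = -6 - 6/(-1) = -6 - 6*(-1) = -6 + 6 = 0)
V = 2 (V = 0 + 2 = 2)
-2*V + N(1 + 5*0)/(-6) = -2*2 - 2/(-6) = -4 - 2*(-⅙) = -4 + ⅓ = -11/3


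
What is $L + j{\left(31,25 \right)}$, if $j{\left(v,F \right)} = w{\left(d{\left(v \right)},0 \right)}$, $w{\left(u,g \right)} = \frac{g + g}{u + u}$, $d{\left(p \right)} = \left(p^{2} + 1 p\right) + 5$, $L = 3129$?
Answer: $3129$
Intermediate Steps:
$d{\left(p \right)} = 5 + p + p^{2}$ ($d{\left(p \right)} = \left(p^{2} + p\right) + 5 = \left(p + p^{2}\right) + 5 = 5 + p + p^{2}$)
$w{\left(u,g \right)} = \frac{g}{u}$ ($w{\left(u,g \right)} = \frac{2 g}{2 u} = 2 g \frac{1}{2 u} = \frac{g}{u}$)
$j{\left(v,F \right)} = 0$ ($j{\left(v,F \right)} = \frac{0}{5 + v + v^{2}} = 0$)
$L + j{\left(31,25 \right)} = 3129 + 0 = 3129$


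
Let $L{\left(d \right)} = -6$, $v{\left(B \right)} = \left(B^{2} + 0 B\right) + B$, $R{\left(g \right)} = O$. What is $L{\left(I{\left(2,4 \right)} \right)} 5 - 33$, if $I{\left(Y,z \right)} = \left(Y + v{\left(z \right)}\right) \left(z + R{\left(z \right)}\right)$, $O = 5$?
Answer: $-63$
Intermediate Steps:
$R{\left(g \right)} = 5$
$v{\left(B \right)} = B + B^{2}$ ($v{\left(B \right)} = \left(B^{2} + 0\right) + B = B^{2} + B = B + B^{2}$)
$I{\left(Y,z \right)} = \left(5 + z\right) \left(Y + z \left(1 + z\right)\right)$ ($I{\left(Y,z \right)} = \left(Y + z \left(1 + z\right)\right) \left(z + 5\right) = \left(Y + z \left(1 + z\right)\right) \left(5 + z\right) = \left(5 + z\right) \left(Y + z \left(1 + z\right)\right)$)
$L{\left(I{\left(2,4 \right)} \right)} 5 - 33 = \left(-6\right) 5 - 33 = -30 - 33 = -63$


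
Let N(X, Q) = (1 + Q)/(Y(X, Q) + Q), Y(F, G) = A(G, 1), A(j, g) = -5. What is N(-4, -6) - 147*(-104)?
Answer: 168173/11 ≈ 15288.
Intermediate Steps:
Y(F, G) = -5
N(X, Q) = (1 + Q)/(-5 + Q)
N(-4, -6) - 147*(-104) = (1 - 6)/(-5 - 6) - 147*(-104) = -5/(-11) + 15288 = -1/11*(-5) + 15288 = 5/11 + 15288 = 168173/11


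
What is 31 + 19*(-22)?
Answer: -387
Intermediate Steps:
31 + 19*(-22) = 31 - 418 = -387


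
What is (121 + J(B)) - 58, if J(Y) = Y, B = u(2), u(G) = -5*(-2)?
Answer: 73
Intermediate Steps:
u(G) = 10
B = 10
(121 + J(B)) - 58 = (121 + 10) - 58 = 131 - 58 = 73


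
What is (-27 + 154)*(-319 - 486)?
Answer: -102235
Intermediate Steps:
(-27 + 154)*(-319 - 486) = 127*(-805) = -102235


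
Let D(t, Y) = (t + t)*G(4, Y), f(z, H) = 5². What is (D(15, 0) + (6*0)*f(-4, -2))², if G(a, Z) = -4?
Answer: 14400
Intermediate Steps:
f(z, H) = 25
D(t, Y) = -8*t (D(t, Y) = (t + t)*(-4) = (2*t)*(-4) = -8*t)
(D(15, 0) + (6*0)*f(-4, -2))² = (-8*15 + (6*0)*25)² = (-120 + 0*25)² = (-120 + 0)² = (-120)² = 14400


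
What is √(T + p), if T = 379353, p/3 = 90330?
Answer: √650343 ≈ 806.44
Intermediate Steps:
p = 270990 (p = 3*90330 = 270990)
√(T + p) = √(379353 + 270990) = √650343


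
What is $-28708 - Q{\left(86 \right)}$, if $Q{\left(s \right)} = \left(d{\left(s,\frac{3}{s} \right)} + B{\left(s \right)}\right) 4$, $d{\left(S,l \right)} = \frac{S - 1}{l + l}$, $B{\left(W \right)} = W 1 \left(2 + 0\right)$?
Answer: $- \frac{102808}{3} \approx -34269.0$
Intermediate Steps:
$B{\left(W \right)} = 2 W$ ($B{\left(W \right)} = W 2 = 2 W$)
$d{\left(S,l \right)} = \frac{-1 + S}{2 l}$
$Q{\left(s \right)} = 8 s + \frac{2 s \left(-1 + s\right)}{3}$ ($Q{\left(s \right)} = \left(\frac{-1 + s}{2 \frac{3}{s}} + 2 s\right) 4 = \left(\frac{\frac{s}{3} \left(-1 + s\right)}{2} + 2 s\right) 4 = \left(\frac{s \left(-1 + s\right)}{6} + 2 s\right) 4 = \left(2 s + \frac{s \left(-1 + s\right)}{6}\right) 4 = 8 s + \frac{2 s \left(-1 + s\right)}{3}$)
$-28708 - Q{\left(86 \right)} = -28708 - \frac{2}{3} \cdot 86 \left(11 + 86\right) = -28708 - \frac{2}{3} \cdot 86 \cdot 97 = -28708 - \frac{16684}{3} = - \frac{102808}{3}$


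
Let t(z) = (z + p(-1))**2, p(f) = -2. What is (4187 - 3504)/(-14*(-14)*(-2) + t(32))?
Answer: 683/508 ≈ 1.3445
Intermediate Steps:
t(z) = (-2 + z)**2 (t(z) = (z - 2)**2 = (-2 + z)**2)
(4187 - 3504)/(-14*(-14)*(-2) + t(32)) = (4187 - 3504)/(-14*(-14)*(-2) + (-2 + 32)**2) = 683/(196*(-2) + 30**2) = 683/(-392 + 900) = 683/508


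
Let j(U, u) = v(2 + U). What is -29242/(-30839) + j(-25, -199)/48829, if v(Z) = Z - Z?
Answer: 29242/30839 ≈ 0.94821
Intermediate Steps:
v(Z) = 0
j(U, u) = 0
-29242/(-30839) + j(-25, -199)/48829 = -29242/(-30839) + 0/48829 = -29242*(-1/30839) + 0*(1/48829) = 29242/30839 + 0 = 29242/30839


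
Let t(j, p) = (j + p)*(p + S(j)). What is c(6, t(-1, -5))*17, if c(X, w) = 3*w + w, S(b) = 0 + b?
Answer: 2448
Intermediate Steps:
S(b) = b
t(j, p) = (j + p)**2 (t(j, p) = (j + p)*(p + j) = (j + p)*(j + p) = (j + p)**2)
c(X, w) = 4*w
c(6, t(-1, -5))*17 = (4*((-1)**2 + (-5)**2 + 2*(-1)*(-5)))*17 = (4*(1 + 25 + 10))*17 = (4*36)*17 = 144*17 = 2448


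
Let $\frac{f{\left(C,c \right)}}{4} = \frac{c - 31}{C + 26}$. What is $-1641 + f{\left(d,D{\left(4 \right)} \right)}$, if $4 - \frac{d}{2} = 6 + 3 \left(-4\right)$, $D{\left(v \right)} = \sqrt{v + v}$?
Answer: $- \frac{37805}{23} + \frac{4 \sqrt{2}}{23} \approx -1643.4$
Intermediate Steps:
$D{\left(v \right)} = \sqrt{2} \sqrt{v}$ ($D{\left(v \right)} = \sqrt{2 v} = \sqrt{2} \sqrt{v}$)
$d = 20$ ($d = 8 - 2 \left(6 + 3 \left(-4\right)\right) = 8 - 2 \left(6 - 12\right) = 8 - -12 = 8 + 12 = 20$)
$f{\left(C,c \right)} = \frac{4 \left(-31 + c\right)}{26 + C}$ ($f{\left(C,c \right)} = 4 \frac{c - 31}{C + 26} = 4 \frac{-31 + c}{26 + C} = \frac{4 \left(-31 + c\right)}{26 + C}$)
$-1641 + f{\left(d,D{\left(4 \right)} \right)} = -1641 + \frac{4 \left(-31 + \sqrt{2} \sqrt{4}\right)}{26 + 20} = -1641 + \frac{4 \left(-31 + \sqrt{2} \cdot 2\right)}{46} = -1641 + 4 \cdot \frac{1}{46} \left(-31 + 2 \sqrt{2}\right) = -1641 - \left(\frac{62}{23} - \frac{4 \sqrt{2}}{23}\right) = - \frac{37805}{23} + \frac{4 \sqrt{2}}{23}$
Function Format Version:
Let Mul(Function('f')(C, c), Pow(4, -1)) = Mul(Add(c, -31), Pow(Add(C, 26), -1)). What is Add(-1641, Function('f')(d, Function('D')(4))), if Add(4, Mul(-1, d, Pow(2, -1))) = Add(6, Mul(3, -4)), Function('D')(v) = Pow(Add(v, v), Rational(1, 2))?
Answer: Add(Rational(-37805, 23), Mul(Rational(4, 23), Pow(2, Rational(1, 2)))) ≈ -1643.4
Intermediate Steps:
Function('D')(v) = Mul(Pow(2, Rational(1, 2)), Pow(v, Rational(1, 2))) (Function('D')(v) = Pow(Mul(2, v), Rational(1, 2)) = Mul(Pow(2, Rational(1, 2)), Pow(v, Rational(1, 2))))
d = 20 (d = Add(8, Mul(-2, Add(6, Mul(3, -4)))) = Add(8, Mul(-2, Add(6, -12))) = Add(8, Mul(-2, -6)) = Add(8, 12) = 20)
Function('f')(C, c) = Mul(4, Pow(Add(26, C), -1), Add(-31, c)) (Function('f')(C, c) = Mul(4, Mul(Add(c, -31), Pow(Add(C, 26), -1))) = Mul(4, Mul(Add(-31, c), Pow(Add(26, C), -1))) = Mul(4, Mul(Pow(Add(26, C), -1), Add(-31, c))) = Mul(4, Pow(Add(26, C), -1), Add(-31, c)))
Add(-1641, Function('f')(d, Function('D')(4))) = Add(-1641, Mul(4, Pow(Add(26, 20), -1), Add(-31, Mul(Pow(2, Rational(1, 2)), Pow(4, Rational(1, 2)))))) = Add(-1641, Mul(4, Pow(46, -1), Add(-31, Mul(Pow(2, Rational(1, 2)), 2)))) = Add(-1641, Mul(4, Rational(1, 46), Add(-31, Mul(2, Pow(2, Rational(1, 2)))))) = Add(-1641, Add(Rational(-62, 23), Mul(Rational(4, 23), Pow(2, Rational(1, 2))))) = Add(Rational(-37805, 23), Mul(Rational(4, 23), Pow(2, Rational(1, 2))))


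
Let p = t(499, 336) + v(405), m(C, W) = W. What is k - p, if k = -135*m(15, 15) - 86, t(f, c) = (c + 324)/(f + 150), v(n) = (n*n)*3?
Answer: -29157034/59 ≈ -4.9419e+5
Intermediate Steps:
v(n) = 3*n**2 (v(n) = n**2*3 = 3*n**2)
t(f, c) = (324 + c)/(150 + f)
k = -2111 (k = -135*15 - 86 = -2025 - 86 = -2111)
p = 29032485/59 (p = (324 + 336)/(150 + 499) + 3*405**2 = 660/649 + 3*164025 = (1/649)*660 + 492075 = 60/59 + 492075 = 29032485/59 ≈ 4.9208e+5)
k - p = -2111 - 1*29032485/59 = -2111 - 29032485/59 = -29157034/59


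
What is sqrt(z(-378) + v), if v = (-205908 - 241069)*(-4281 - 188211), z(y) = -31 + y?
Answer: 5*sqrt(3441579851) ≈ 2.9333e+5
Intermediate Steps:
v = 86039496684 (v = -446977*(-192492) = 86039496684)
sqrt(z(-378) + v) = sqrt((-31 - 378) + 86039496684) = sqrt(-409 + 86039496684) = sqrt(86039496275) = 5*sqrt(3441579851)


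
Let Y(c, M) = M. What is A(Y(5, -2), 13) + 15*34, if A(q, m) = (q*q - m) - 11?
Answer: 490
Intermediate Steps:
A(q, m) = -11 + q² - m (A(q, m) = (q² - m) - 11 = -11 + q² - m)
A(Y(5, -2), 13) + 15*34 = (-11 + (-2)² - 1*13) + 15*34 = (-11 + 4 - 13) + 510 = -20 + 510 = 490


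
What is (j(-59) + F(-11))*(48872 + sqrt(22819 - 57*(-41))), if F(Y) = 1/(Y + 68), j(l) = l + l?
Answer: -328664200/57 - 13450*sqrt(6289)/57 ≈ -5.7848e+6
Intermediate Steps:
j(l) = 2*l
F(Y) = 1/(68 + Y)
(j(-59) + F(-11))*(48872 + sqrt(22819 - 57*(-41))) = (2*(-59) + 1/(68 - 11))*(48872 + sqrt(22819 - 57*(-41))) = (-118 + 1/57)*(48872 + sqrt(22819 + 2337)) = (-118 + 1/57)*(48872 + sqrt(25156)) = -6725*(48872 + 2*sqrt(6289))/57 = -328664200/57 - 13450*sqrt(6289)/57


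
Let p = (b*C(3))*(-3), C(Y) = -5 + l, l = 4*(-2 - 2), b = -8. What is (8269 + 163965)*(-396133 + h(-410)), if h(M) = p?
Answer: -68314377058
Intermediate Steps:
l = -16 (l = 4*(-4) = -16)
C(Y) = -21 (C(Y) = -5 - 16 = -21)
p = -504 (p = -8*(-21)*(-3) = 168*(-3) = -504)
h(M) = -504
(8269 + 163965)*(-396133 + h(-410)) = (8269 + 163965)*(-396133 - 504) = 172234*(-396637) = -68314377058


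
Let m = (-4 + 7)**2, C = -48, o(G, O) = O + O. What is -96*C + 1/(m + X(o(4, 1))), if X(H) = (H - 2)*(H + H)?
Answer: 41473/9 ≈ 4608.1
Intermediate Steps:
o(G, O) = 2*O
m = 9 (m = 3**2 = 9)
X(H) = 2*H*(-2 + H) (X(H) = (-2 + H)*(2*H) = 2*H*(-2 + H))
-96*C + 1/(m + X(o(4, 1))) = -96*(-48) + 1/(9 + 2*(2*1)*(-2 + 2*1)) = 4608 + 1/(9 + 2*2*(-2 + 2)) = 4608 + 1/(9 + 2*2*0) = 4608 + 1/(9 + 0) = 4608 + 1/9 = 41473/9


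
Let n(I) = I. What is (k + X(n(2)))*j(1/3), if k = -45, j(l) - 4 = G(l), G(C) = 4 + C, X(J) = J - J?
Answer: -375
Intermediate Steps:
X(J) = 0
j(l) = 8 + l (j(l) = 4 + (4 + l) = 8 + l)
(k + X(n(2)))*j(1/3) = (-45 + 0)*(8 + 1/3) = -45*(8 + ⅓) = -45*25/3 = -375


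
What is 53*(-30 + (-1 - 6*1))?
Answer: -1961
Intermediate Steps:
53*(-30 + (-1 - 6*1)) = 53*(-30 + (-1 - 6)) = 53*(-30 - 7) = 53*(-37) = -1961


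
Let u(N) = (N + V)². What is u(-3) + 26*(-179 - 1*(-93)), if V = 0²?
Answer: -2227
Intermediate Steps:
V = 0
u(N) = N² (u(N) = (N + 0)² = N²)
u(-3) + 26*(-179 - 1*(-93)) = (-3)² + 26*(-179 - 1*(-93)) = 9 + 26*(-179 + 93) = 9 + 26*(-86) = 9 - 2236 = -2227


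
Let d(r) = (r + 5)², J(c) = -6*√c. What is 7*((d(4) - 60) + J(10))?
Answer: 147 - 42*√10 ≈ 14.184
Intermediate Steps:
d(r) = (5 + r)²
7*((d(4) - 60) + J(10)) = 7*(((5 + 4)² - 60) - 6*√10) = 7*((9² - 60) - 6*√10) = 7*((81 - 60) - 6*√10) = 7*(21 - 6*√10) = 147 - 42*√10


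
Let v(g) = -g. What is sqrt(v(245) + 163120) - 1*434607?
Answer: -434607 + 5*sqrt(6515) ≈ -4.3420e+5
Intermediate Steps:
sqrt(v(245) + 163120) - 1*434607 = sqrt(-1*245 + 163120) - 1*434607 = sqrt(-245 + 163120) - 434607 = sqrt(162875) - 434607 = 5*sqrt(6515) - 434607 = -434607 + 5*sqrt(6515)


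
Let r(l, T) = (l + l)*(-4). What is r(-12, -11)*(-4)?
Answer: -384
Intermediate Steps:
r(l, T) = -8*l (r(l, T) = (2*l)*(-4) = -8*l)
r(-12, -11)*(-4) = -8*(-12)*(-4) = 96*(-4) = -384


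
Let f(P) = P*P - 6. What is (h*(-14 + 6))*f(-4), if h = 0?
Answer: 0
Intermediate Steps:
f(P) = -6 + P² (f(P) = P² - 6 = -6 + P²)
(h*(-14 + 6))*f(-4) = (0*(-14 + 6))*(-6 + (-4)²) = (0*(-8))*(-6 + 16) = 0*10 = 0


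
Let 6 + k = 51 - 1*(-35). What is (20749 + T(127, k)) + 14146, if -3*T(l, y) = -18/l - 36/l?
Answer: 4431683/127 ≈ 34895.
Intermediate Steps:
k = 80 (k = -6 + (51 - 1*(-35)) = -6 + (51 + 35) = -6 + 86 = 80)
T(l, y) = 18/l (T(l, y) = -(-18/l - 36/l)/3 = -(-18)/l = 18/l)
(20749 + T(127, k)) + 14146 = (20749 + 18/127) + 14146 = 2635141/127 + 14146 = 4431683/127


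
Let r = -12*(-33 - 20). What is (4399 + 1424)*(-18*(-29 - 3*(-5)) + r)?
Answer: 5170824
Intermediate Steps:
r = 636 (r = -12*(-53) = 636)
(4399 + 1424)*(-18*(-29 - 3*(-5)) + r) = (4399 + 1424)*(-18*(-29 - 3*(-5)) + 636) = 5823*(-18*(-29 + 15) + 636) = 5823*(-18*(-14) + 636) = 5823*(252 + 636) = 5823*888 = 5170824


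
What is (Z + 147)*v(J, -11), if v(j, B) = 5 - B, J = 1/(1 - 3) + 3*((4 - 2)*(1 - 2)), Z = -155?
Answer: -128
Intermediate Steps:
J = -13/2 (J = 1/(-2) + 3*(2*(-1)) = -½ + 3*(-2) = -½ - 6 = -13/2 ≈ -6.5000)
(Z + 147)*v(J, -11) = (-155 + 147)*(5 - 1*(-11)) = -8*(5 + 11) = -8*16 = -128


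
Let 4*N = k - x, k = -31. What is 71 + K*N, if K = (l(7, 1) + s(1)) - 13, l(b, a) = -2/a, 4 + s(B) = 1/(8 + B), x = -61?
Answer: -212/3 ≈ -70.667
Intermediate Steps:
s(B) = -4 + 1/(8 + B)
N = 15/2 (N = (-31 - 1*(-61))/4 = (-31 + 61)/4 = (¼)*30 = 15/2 ≈ 7.5000)
K = -170/9 (K = (-2/1 + (-31 - 4*1)/(8 + 1)) - 13 = (-2*1 + (-31 - 4)/9) - 13 = (-2 + (⅑)*(-35)) - 13 = (-2 - 35/9) - 13 = -53/9 - 13 = -170/9 ≈ -18.889)
71 + K*N = 71 - 170/9*15/2 = 71 - 425/3 = -212/3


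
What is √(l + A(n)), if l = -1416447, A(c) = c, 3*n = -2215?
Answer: 2*I*√3188667/3 ≈ 1190.5*I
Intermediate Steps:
n = -2215/3 (n = (⅓)*(-2215) = -2215/3 ≈ -738.33)
√(l + A(n)) = √(-1416447 - 2215/3) = √(-4251556/3) = 2*I*√3188667/3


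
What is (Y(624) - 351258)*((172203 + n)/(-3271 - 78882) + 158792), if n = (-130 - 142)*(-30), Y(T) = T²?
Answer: 497251551833934/82153 ≈ 6.0527e+9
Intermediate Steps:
n = 8160 (n = -272*(-30) = 8160)
(Y(624) - 351258)*((172203 + n)/(-3271 - 78882) + 158792) = (624² - 351258)*((172203 + 8160)/(-3271 - 78882) + 158792) = (389376 - 351258)*(180363/(-82153) + 158792) = 38118*(180363*(-1/82153) + 158792) = 38118*(-180363/82153 + 158792) = 38118*(13045058813/82153) = 497251551833934/82153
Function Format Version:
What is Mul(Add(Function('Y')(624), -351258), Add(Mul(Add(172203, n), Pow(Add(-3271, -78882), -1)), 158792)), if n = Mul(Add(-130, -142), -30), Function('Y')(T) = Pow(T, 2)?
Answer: Rational(497251551833934, 82153) ≈ 6.0527e+9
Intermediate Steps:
n = 8160 (n = Mul(-272, -30) = 8160)
Mul(Add(Function('Y')(624), -351258), Add(Mul(Add(172203, n), Pow(Add(-3271, -78882), -1)), 158792)) = Mul(Add(Pow(624, 2), -351258), Add(Mul(Add(172203, 8160), Pow(Add(-3271, -78882), -1)), 158792)) = Mul(Add(389376, -351258), Add(Mul(180363, Pow(-82153, -1)), 158792)) = Mul(38118, Add(Mul(180363, Rational(-1, 82153)), 158792)) = Mul(38118, Add(Rational(-180363, 82153), 158792)) = Mul(38118, Rational(13045058813, 82153)) = Rational(497251551833934, 82153)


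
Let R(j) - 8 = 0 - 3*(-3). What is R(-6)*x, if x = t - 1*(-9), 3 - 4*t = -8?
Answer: 799/4 ≈ 199.75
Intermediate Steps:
t = 11/4 (t = ¾ - ¼*(-8) = ¾ + 2 = 11/4 ≈ 2.7500)
R(j) = 17 (R(j) = 8 + (0 - 3*(-3)) = 8 + (0 + 9) = 8 + 9 = 17)
x = 47/4 (x = 11/4 - 1*(-9) = 11/4 + 9 = 47/4 ≈ 11.750)
R(-6)*x = 17*(47/4) = 799/4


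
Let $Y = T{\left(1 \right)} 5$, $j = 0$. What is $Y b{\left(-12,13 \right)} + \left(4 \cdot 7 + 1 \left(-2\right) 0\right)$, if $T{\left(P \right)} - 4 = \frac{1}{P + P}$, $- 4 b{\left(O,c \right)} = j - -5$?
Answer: $- \frac{1}{8} \approx -0.125$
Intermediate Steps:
$b{\left(O,c \right)} = - \frac{5}{4}$ ($b{\left(O,c \right)} = - \frac{0 - -5}{4} = - \frac{0 + 5}{4} = \left(- \frac{1}{4}\right) 5 = - \frac{5}{4}$)
$T{\left(P \right)} = 4 + \frac{1}{2 P}$ ($T{\left(P \right)} = 4 + \frac{1}{P + P} = 4 + \frac{1}{2 P}$)
$Y = \frac{45}{2}$ ($Y = \left(4 + \frac{1}{2 \cdot 1}\right) 5 = \left(4 + \frac{1}{2} \cdot 1\right) 5 = \left(4 + \frac{1}{2}\right) 5 = \frac{9}{2} \cdot 5 = \frac{45}{2} \approx 22.5$)
$Y b{\left(-12,13 \right)} + \left(4 \cdot 7 + 1 \left(-2\right) 0\right) = \frac{45}{2} \left(- \frac{5}{4}\right) + \left(4 \cdot 7 + 1 \left(-2\right) 0\right) = - \frac{225}{8} + \left(28 - 0\right) = - \frac{225}{8} + \left(28 + 0\right) = - \frac{225}{8} + 28 = - \frac{1}{8}$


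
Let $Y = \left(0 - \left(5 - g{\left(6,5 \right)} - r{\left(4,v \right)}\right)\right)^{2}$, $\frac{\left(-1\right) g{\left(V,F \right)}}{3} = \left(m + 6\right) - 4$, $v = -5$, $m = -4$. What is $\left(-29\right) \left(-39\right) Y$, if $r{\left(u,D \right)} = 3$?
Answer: $18096$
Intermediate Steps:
$g{\left(V,F \right)} = 6$ ($g{\left(V,F \right)} = - 3 \left(\left(-4 + 6\right) - 4\right) = - 3 \left(2 - 4\right) = \left(-3\right) \left(-2\right) = 6$)
$Y = 16$ ($Y = \left(0 + \left(\left(3 + 6\right) - 5\right)\right)^{2} = \left(0 + \left(9 - 5\right)\right)^{2} = \left(0 + 4\right)^{2} = 4^{2} = 16$)
$\left(-29\right) \left(-39\right) Y = \left(-29\right) \left(-39\right) 16 = 1131 \cdot 16 = 18096$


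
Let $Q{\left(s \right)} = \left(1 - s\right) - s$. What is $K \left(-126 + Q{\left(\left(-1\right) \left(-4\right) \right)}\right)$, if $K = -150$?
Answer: $19950$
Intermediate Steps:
$Q{\left(s \right)} = 1 - 2 s$
$K \left(-126 + Q{\left(\left(-1\right) \left(-4\right) \right)}\right) = - 150 \left(-126 + \left(1 - 2 \left(\left(-1\right) \left(-4\right)\right)\right)\right) = - 150 \left(-126 + \left(1 - 8\right)\right) = - 150 \left(-126 - 7\right) = \left(-150\right) \left(-133\right) = 19950$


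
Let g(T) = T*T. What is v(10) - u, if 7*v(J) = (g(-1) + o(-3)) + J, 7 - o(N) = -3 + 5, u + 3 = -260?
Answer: 1857/7 ≈ 265.29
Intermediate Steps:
u = -263 (u = -3 - 260 = -263)
o(N) = 5 (o(N) = 7 - (-3 + 5) = 7 - 1*2 = 7 - 2 = 5)
g(T) = T**2
v(J) = 6/7 + J/7 (v(J) = (((-1)**2 + 5) + J)/7 = ((1 + 5) + J)/7 = (6 + J)/7 = 6/7 + J/7)
v(10) - u = (6/7 + (1/7)*10) - 1*(-263) = (6/7 + 10/7) + 263 = 16/7 + 263 = 1857/7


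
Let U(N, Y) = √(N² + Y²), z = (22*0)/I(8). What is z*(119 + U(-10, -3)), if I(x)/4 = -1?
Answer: 0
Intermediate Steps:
I(x) = -4 (I(x) = 4*(-1) = -4)
z = 0 (z = (22*0)/(-4) = 0*(-¼) = 0)
z*(119 + U(-10, -3)) = 0*(119 + √((-10)² + (-3)²)) = 0*(119 + √(100 + 9)) = 0*(119 + √109) = 0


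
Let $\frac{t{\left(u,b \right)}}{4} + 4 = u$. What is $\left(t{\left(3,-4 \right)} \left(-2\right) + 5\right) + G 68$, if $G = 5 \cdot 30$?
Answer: $10213$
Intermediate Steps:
$t{\left(u,b \right)} = -16 + 4 u$
$G = 150$
$\left(t{\left(3,-4 \right)} \left(-2\right) + 5\right) + G 68 = \left(\left(-16 + 4 \cdot 3\right) \left(-2\right) + 5\right) + 150 \cdot 68 = \left(\left(-16 + 12\right) \left(-2\right) + 5\right) + 10200 = \left(\left(-4\right) \left(-2\right) + 5\right) + 10200 = \left(8 + 5\right) + 10200 = 13 + 10200 = 10213$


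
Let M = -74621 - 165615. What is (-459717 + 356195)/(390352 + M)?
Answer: -51761/75058 ≈ -0.68961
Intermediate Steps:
M = -240236
(-459717 + 356195)/(390352 + M) = (-459717 + 356195)/(390352 - 240236) = -103522/150116 = -103522*1/150116 = -51761/75058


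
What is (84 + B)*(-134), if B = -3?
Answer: -10854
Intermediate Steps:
(84 + B)*(-134) = (84 - 3)*(-134) = 81*(-134) = -10854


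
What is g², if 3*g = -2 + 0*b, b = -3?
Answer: 4/9 ≈ 0.44444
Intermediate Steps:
g = -⅔ (g = (-2 + 0*(-3))/3 = (-2 + 0)/3 = (⅓)*(-2) = -⅔ ≈ -0.66667)
g² = (-⅔)² = 4/9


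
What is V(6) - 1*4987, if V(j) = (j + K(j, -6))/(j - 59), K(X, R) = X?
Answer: -264323/53 ≈ -4987.2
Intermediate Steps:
V(j) = 2*j/(-59 + j) (V(j) = (j + j)/(j - 59) = (2*j)/(-59 + j) = 2*j/(-59 + j))
V(6) - 1*4987 = 2*6/(-59 + 6) - 1*4987 = 2*6/(-53) - 4987 = 2*6*(-1/53) - 4987 = -12/53 - 4987 = -264323/53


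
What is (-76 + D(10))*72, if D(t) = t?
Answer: -4752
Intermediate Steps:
(-76 + D(10))*72 = (-76 + 10)*72 = -66*72 = -4752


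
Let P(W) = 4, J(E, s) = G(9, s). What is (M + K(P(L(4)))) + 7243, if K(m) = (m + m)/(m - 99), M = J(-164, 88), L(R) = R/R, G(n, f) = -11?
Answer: 687032/95 ≈ 7231.9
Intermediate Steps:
L(R) = 1
J(E, s) = -11
M = -11
K(m) = 2*m/(-99 + m) (K(m) = (2*m)/(-99 + m) = 2*m/(-99 + m))
(M + K(P(L(4)))) + 7243 = (-11 + 2*4/(-99 + 4)) + 7243 = (-11 + 2*4/(-95)) + 7243 = (-11 + 2*4*(-1/95)) + 7243 = (-11 - 8/95) + 7243 = -1053/95 + 7243 = 687032/95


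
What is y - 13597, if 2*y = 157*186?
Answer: 1004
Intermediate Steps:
y = 14601 (y = (157*186)/2 = (1/2)*29202 = 14601)
y - 13597 = 14601 - 13597 = 1004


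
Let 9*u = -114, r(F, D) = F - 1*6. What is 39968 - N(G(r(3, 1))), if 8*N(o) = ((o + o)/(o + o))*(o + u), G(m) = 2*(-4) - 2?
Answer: 239825/6 ≈ 39971.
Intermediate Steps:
r(F, D) = -6 + F (r(F, D) = F - 6 = -6 + F)
u = -38/3 (u = (1/9)*(-114) = -38/3 ≈ -12.667)
G(m) = -10 (G(m) = -8 - 2 = -10)
N(o) = -19/12 + o/8 (N(o) = (((o + o)/(o + o))*(o - 38/3))/8 = (((2*o)/((2*o)))*(-38/3 + o))/8 = (((2*o)*(1/(2*o)))*(-38/3 + o))/8 = (1*(-38/3 + o))/8 = (-38/3 + o)/8 = -19/12 + o/8)
39968 - N(G(r(3, 1))) = 39968 - (-19/12 + (1/8)*(-10)) = 39968 - (-19/12 - 5/4) = 39968 - 1*(-17/6) = 39968 + 17/6 = 239825/6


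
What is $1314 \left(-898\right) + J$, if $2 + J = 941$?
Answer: $-1179033$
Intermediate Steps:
$J = 939$ ($J = -2 + 941 = 939$)
$1314 \left(-898\right) + J = 1314 \left(-898\right) + 939 = -1179972 + 939 = -1179033$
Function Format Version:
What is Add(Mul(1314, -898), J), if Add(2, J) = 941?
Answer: -1179033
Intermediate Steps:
J = 939 (J = Add(-2, 941) = 939)
Add(Mul(1314, -898), J) = Add(Mul(1314, -898), 939) = Add(-1179972, 939) = -1179033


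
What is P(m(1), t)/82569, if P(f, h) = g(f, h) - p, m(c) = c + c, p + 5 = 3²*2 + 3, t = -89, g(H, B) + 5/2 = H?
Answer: -11/55046 ≈ -0.00019983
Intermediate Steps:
g(H, B) = -5/2 + H
p = 16 (p = -5 + (3²*2 + 3) = -5 + (9*2 + 3) = -5 + (18 + 3) = -5 + 21 = 16)
m(c) = 2*c
P(f, h) = -37/2 + f (P(f, h) = (-5/2 + f) - 1*16 = (-5/2 + f) - 16 = -37/2 + f)
P(m(1), t)/82569 = (-37/2 + 2*1)/82569 = (-37/2 + 2)*(1/82569) = -33/2*1/82569 = -11/55046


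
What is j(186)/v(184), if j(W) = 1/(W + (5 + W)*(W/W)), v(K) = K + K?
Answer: 1/138736 ≈ 7.2079e-6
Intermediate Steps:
v(K) = 2*K
j(W) = 1/(5 + 2*W) (j(W) = 1/(W + (5 + W)*1) = 1/(W + (5 + W)) = 1/(5 + 2*W))
j(186)/v(184) = 1/((5 + 2*186)*((2*184))) = 1/((5 + 372)*368) = (1/368)/377 = (1/377)*(1/368) = 1/138736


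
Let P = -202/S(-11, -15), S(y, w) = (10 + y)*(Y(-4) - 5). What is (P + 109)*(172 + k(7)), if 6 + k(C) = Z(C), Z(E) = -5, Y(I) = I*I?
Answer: 225561/11 ≈ 20506.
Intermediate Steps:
Y(I) = I**2
S(y, w) = 110 + 11*y (S(y, w) = (10 + y)*((-4)**2 - 5) = (10 + y)*(16 - 5) = (10 + y)*11 = 110 + 11*y)
P = 202/11 (P = -202/(110 + 11*(-11)) = -202/(110 - 121) = -202/(-11) = -202*(-1/11) = 202/11 ≈ 18.364)
k(C) = -11 (k(C) = -6 - 5 = -11)
(P + 109)*(172 + k(7)) = (202/11 + 109)*(172 - 11) = (1401/11)*161 = 225561/11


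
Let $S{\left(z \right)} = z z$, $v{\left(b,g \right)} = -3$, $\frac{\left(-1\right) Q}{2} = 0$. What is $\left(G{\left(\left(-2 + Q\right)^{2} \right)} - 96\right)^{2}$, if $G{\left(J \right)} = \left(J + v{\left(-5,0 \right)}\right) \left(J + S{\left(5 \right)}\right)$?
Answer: $4489$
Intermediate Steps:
$Q = 0$ ($Q = \left(-2\right) 0 = 0$)
$S{\left(z \right)} = z^{2}$
$G{\left(J \right)} = \left(-3 + J\right) \left(25 + J\right)$ ($G{\left(J \right)} = \left(J - 3\right) \left(J + 5^{2}\right) = \left(-3 + J\right) \left(J + 25\right) = \left(-3 + J\right) \left(25 + J\right)$)
$\left(G{\left(\left(-2 + Q\right)^{2} \right)} - 96\right)^{2} = \left(\left(-75 + \left(\left(-2 + 0\right)^{2}\right)^{2} + 22 \left(-2 + 0\right)^{2}\right) - 96\right)^{2} = \left(\left(-75 + \left(\left(-2\right)^{2}\right)^{2} + 22 \left(-2\right)^{2}\right) - 96\right)^{2} = \left(\left(-75 + 4^{2} + 22 \cdot 4\right) - 96\right)^{2} = \left(\left(-75 + 16 + 88\right) - 96\right)^{2} = \left(29 - 96\right)^{2} = \left(-67\right)^{2} = 4489$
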